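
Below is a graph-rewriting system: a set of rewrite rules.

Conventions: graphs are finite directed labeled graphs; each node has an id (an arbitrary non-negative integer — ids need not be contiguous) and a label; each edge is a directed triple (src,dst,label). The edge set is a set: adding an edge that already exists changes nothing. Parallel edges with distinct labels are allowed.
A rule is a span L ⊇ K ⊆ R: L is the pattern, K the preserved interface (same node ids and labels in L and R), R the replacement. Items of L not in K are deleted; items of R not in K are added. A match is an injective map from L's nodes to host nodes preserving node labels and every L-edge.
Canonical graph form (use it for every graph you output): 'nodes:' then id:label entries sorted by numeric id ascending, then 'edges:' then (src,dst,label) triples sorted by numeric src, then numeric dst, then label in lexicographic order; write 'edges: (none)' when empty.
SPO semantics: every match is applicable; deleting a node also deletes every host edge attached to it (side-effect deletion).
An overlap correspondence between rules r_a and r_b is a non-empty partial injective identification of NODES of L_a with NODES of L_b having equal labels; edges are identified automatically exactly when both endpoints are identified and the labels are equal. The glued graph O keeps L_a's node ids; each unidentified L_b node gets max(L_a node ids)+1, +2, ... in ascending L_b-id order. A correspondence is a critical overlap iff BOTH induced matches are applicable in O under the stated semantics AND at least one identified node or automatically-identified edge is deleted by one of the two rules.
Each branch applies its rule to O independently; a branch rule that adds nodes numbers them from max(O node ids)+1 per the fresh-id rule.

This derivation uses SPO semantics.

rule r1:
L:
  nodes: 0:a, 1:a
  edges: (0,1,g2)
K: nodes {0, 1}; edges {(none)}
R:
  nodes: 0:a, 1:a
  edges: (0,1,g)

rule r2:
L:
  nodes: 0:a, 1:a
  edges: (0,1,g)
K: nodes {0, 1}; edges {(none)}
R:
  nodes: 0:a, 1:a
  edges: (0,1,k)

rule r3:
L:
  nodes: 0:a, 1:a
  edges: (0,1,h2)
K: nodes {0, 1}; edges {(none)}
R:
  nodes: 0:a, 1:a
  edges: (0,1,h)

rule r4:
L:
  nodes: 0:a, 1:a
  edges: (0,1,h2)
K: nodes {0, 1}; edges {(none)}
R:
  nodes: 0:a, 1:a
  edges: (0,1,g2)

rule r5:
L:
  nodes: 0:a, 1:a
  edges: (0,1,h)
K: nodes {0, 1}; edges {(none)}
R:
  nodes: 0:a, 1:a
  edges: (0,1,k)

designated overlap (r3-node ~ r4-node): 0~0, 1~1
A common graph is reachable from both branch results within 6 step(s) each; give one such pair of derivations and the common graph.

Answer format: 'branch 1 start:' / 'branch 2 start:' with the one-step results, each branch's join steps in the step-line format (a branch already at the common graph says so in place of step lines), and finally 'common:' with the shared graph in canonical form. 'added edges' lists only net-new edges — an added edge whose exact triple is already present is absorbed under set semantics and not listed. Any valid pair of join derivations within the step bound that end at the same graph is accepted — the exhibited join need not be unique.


branch 1 start:
nodes: 0:a, 1:a
edges: (0,1,h)
branch 2 start:
nodes: 0:a, 1:a
edges: (0,1,g2)
branch 1 step 1: rule r5; match: 0->0, 1->1; deleted nodes (none); deleted edges (0,1,h); added nodes (none); added edges (0,1,k); result: nodes: 0:a, 1:a edges: (0,1,k)
branch 2 step 1: rule r1; match: 0->0, 1->1; deleted nodes (none); deleted edges (0,1,g2); added nodes (none); added edges (0,1,g); result: nodes: 0:a, 1:a edges: (0,1,g)
branch 2 step 2: rule r2; match: 0->0, 1->1; deleted nodes (none); deleted edges (0,1,g); added nodes (none); added edges (0,1,k); result: nodes: 0:a, 1:a edges: (0,1,k)
common:
nodes: 0:a, 1:a
edges: (0,1,k)


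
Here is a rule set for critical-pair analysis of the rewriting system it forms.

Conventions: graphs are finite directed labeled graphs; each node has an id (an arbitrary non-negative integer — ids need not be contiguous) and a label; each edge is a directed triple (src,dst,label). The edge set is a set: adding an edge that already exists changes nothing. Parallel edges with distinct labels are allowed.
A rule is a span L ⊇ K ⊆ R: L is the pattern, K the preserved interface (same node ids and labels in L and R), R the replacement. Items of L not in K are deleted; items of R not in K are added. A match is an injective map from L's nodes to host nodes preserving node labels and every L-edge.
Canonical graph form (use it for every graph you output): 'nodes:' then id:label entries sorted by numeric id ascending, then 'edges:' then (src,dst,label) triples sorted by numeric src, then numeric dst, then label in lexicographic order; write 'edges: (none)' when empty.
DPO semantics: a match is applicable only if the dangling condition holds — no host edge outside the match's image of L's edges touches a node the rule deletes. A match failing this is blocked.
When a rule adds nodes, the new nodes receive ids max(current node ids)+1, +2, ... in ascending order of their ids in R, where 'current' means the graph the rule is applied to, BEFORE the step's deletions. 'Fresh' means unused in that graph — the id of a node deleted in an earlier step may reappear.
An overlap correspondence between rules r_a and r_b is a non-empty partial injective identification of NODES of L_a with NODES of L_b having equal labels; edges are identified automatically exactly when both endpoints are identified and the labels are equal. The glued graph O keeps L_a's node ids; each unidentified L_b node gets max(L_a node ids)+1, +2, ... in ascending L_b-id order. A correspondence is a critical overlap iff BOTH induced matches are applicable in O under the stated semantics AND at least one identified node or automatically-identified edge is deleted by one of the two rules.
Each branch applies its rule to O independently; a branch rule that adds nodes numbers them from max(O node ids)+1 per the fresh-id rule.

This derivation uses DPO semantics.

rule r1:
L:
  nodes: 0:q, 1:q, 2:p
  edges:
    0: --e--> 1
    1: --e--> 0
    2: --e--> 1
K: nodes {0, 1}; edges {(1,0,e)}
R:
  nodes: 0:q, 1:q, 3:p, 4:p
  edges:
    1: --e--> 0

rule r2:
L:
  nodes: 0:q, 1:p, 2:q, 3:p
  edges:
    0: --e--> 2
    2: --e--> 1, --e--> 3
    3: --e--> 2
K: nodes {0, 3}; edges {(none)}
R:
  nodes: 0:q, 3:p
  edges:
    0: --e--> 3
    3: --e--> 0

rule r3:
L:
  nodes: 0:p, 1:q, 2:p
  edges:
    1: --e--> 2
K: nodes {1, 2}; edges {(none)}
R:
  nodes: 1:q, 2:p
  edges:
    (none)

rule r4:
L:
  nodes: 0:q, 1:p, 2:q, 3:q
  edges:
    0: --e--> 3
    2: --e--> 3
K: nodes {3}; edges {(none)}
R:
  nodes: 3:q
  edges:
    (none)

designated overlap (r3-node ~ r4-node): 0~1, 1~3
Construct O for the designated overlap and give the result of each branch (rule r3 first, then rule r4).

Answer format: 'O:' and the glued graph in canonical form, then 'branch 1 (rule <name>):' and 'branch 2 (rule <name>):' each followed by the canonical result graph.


O:
nodes: 0:p, 1:q, 2:p, 3:q, 4:q
edges: (1,2,e); (3,1,e); (4,1,e)
branch 1 (rule r3):
nodes: 1:q, 2:p, 3:q, 4:q
edges: (3,1,e); (4,1,e)
branch 2 (rule r4):
nodes: 1:q, 2:p
edges: (1,2,e)


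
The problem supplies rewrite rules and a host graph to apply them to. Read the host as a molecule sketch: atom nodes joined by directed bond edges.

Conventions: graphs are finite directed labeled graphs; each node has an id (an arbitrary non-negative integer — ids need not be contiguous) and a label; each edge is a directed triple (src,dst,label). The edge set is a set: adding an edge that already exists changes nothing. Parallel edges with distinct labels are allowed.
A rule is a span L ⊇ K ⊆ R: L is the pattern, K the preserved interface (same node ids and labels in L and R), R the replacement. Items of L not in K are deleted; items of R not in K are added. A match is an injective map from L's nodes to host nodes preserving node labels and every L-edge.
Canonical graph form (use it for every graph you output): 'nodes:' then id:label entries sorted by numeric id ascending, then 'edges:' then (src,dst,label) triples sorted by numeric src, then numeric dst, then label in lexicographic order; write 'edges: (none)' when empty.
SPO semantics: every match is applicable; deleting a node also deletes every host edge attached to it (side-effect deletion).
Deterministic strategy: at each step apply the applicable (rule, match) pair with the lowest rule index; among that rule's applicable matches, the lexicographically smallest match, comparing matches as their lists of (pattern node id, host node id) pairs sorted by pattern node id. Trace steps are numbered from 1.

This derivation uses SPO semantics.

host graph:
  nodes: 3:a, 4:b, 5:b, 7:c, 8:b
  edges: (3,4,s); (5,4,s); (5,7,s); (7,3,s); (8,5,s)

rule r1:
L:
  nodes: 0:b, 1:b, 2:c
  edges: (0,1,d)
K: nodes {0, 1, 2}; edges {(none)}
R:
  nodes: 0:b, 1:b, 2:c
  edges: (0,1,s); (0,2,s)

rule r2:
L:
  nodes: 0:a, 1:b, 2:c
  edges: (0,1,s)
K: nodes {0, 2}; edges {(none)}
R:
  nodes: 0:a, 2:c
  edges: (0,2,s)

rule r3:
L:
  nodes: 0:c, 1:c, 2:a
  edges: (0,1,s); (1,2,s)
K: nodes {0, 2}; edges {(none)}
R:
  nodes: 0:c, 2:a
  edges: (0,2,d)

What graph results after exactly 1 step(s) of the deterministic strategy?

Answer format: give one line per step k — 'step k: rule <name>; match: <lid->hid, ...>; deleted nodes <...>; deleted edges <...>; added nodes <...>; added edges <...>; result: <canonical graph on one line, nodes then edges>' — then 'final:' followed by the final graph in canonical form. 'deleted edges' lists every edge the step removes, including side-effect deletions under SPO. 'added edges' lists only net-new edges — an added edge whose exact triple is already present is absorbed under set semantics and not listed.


step 1: rule r2; match: 0->3, 1->4, 2->7; deleted nodes 4; deleted edges (3,4,s); (5,4,s); added nodes (none); added edges (3,7,s); result: nodes: 3:a, 5:b, 7:c, 8:b edges: (3,7,s); (5,7,s); (7,3,s); (8,5,s)
final:
nodes: 3:a, 5:b, 7:c, 8:b
edges: (3,7,s); (5,7,s); (7,3,s); (8,5,s)


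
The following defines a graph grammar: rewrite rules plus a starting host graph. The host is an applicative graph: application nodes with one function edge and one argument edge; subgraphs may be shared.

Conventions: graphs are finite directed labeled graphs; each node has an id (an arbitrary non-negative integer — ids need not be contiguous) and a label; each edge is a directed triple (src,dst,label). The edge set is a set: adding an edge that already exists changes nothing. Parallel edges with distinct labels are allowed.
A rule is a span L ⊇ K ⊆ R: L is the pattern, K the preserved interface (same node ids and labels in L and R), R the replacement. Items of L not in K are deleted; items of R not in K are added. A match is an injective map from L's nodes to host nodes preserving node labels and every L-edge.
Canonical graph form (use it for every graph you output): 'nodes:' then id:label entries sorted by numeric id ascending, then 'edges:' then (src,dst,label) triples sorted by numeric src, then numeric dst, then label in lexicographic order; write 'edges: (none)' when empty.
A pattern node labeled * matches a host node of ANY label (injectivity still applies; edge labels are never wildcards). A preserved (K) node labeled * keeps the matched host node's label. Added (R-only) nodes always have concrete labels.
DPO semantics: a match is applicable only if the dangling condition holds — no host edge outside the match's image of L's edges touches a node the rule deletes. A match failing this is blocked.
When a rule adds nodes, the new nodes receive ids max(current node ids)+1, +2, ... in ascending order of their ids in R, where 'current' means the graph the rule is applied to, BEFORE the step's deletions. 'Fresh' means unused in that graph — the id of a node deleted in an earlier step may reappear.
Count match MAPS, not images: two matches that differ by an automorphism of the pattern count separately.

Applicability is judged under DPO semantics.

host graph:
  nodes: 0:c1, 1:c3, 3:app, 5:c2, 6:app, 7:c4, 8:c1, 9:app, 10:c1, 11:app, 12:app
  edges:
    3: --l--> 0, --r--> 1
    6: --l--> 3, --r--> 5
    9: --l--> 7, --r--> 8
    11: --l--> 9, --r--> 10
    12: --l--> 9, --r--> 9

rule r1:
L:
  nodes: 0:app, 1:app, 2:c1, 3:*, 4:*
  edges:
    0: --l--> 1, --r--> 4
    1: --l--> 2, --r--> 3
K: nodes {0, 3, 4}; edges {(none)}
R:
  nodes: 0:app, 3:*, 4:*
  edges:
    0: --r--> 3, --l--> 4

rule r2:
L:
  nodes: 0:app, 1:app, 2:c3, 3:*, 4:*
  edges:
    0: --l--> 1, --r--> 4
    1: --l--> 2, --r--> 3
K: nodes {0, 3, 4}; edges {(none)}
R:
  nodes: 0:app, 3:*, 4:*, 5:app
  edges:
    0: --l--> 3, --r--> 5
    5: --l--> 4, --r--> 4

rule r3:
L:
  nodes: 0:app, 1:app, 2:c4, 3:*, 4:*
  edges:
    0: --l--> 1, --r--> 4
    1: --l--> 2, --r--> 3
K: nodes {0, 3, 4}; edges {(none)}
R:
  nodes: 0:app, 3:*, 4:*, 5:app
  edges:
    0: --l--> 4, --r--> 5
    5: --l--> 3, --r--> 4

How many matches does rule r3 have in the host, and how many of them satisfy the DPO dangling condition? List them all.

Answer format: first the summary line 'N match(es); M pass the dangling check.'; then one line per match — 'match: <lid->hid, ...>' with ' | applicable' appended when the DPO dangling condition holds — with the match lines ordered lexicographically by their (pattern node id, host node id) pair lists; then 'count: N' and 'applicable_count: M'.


1 match(es); 0 pass the dangling check.
match: 0->11, 1->9, 2->7, 3->8, 4->10
count: 1
applicable_count: 0


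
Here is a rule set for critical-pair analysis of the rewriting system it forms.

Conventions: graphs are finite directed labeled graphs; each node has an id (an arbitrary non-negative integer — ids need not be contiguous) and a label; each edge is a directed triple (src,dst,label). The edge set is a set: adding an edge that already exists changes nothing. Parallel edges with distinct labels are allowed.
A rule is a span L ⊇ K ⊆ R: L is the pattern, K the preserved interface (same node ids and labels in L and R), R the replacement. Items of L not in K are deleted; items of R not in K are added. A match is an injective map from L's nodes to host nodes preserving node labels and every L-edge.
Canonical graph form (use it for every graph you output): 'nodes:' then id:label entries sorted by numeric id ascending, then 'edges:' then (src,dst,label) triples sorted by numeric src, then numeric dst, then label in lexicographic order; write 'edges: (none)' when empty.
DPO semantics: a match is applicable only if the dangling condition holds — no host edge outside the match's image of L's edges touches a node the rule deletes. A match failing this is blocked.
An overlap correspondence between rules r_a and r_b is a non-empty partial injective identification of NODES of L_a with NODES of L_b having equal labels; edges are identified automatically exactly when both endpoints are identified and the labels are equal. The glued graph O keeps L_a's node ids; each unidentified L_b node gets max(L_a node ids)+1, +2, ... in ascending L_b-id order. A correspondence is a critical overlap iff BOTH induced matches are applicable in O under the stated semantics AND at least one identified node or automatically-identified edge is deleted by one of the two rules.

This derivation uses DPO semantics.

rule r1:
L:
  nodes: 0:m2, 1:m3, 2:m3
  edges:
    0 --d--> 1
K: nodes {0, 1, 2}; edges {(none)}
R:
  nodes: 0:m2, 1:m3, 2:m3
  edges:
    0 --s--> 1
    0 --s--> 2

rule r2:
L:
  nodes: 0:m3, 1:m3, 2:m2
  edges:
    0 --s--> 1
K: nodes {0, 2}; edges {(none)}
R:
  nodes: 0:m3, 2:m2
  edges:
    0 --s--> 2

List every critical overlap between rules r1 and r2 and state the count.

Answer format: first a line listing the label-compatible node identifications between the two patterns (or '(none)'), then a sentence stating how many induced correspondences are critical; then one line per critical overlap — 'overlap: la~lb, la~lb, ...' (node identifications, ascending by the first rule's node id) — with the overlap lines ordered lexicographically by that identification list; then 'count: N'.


label-compatible node identifications between L(r1) and L(r2): 0~2, 1~0, 1~1, 2~0, 2~1
4 of the induced correspondences are critical overlaps of r1 and r2.
overlap: 0~2, 1~0, 2~1
overlap: 0~2, 2~1
overlap: 1~0, 2~1
overlap: 2~1
count: 4


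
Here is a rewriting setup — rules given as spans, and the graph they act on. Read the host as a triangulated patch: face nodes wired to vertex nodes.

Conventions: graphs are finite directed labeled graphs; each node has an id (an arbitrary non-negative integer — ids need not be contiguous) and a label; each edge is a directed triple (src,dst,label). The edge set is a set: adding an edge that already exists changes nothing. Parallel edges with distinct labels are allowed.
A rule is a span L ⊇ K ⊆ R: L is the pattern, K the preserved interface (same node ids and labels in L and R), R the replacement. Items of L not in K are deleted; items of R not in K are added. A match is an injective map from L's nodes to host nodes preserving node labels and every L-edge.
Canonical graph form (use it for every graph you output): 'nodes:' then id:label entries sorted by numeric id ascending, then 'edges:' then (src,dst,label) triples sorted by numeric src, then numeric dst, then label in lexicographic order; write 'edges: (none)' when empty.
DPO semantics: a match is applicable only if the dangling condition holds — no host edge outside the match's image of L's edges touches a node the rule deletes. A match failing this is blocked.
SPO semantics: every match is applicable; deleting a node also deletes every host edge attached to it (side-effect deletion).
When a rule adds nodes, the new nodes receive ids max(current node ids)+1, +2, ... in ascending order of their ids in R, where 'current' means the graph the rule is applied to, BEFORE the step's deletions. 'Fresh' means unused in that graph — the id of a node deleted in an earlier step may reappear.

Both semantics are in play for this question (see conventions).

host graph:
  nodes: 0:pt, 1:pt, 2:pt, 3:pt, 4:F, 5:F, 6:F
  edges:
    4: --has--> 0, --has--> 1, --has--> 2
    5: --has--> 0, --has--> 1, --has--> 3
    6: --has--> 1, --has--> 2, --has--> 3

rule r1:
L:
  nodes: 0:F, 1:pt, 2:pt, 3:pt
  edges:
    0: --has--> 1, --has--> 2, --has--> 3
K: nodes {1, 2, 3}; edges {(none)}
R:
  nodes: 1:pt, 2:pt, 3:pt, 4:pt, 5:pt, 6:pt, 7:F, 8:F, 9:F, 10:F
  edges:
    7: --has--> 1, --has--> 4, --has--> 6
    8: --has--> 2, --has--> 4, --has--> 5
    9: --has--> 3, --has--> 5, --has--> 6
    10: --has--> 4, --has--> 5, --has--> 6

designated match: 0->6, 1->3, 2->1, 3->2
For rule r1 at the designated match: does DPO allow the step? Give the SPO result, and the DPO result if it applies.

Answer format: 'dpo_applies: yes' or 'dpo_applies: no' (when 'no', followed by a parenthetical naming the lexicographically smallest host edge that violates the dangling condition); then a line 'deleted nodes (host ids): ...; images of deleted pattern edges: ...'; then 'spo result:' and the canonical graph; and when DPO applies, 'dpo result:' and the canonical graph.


dpo_applies: yes
deleted nodes (host ids): 6; images of deleted pattern edges: (6,1,has); (6,2,has); (6,3,has)
spo result:
nodes: 0:pt, 1:pt, 2:pt, 3:pt, 4:F, 5:F, 7:pt, 8:pt, 9:pt, 10:F, 11:F, 12:F, 13:F
edges: (4,0,has); (4,1,has); (4,2,has); (5,0,has); (5,1,has); (5,3,has); (10,3,has); (10,7,has); (10,9,has); (11,1,has); (11,7,has); (11,8,has); (12,2,has); (12,8,has); (12,9,has); (13,7,has); (13,8,has); (13,9,has)
dpo result:
nodes: 0:pt, 1:pt, 2:pt, 3:pt, 4:F, 5:F, 7:pt, 8:pt, 9:pt, 10:F, 11:F, 12:F, 13:F
edges: (4,0,has); (4,1,has); (4,2,has); (5,0,has); (5,1,has); (5,3,has); (10,3,has); (10,7,has); (10,9,has); (11,1,has); (11,7,has); (11,8,has); (12,2,has); (12,8,has); (12,9,has); (13,7,has); (13,8,has); (13,9,has)


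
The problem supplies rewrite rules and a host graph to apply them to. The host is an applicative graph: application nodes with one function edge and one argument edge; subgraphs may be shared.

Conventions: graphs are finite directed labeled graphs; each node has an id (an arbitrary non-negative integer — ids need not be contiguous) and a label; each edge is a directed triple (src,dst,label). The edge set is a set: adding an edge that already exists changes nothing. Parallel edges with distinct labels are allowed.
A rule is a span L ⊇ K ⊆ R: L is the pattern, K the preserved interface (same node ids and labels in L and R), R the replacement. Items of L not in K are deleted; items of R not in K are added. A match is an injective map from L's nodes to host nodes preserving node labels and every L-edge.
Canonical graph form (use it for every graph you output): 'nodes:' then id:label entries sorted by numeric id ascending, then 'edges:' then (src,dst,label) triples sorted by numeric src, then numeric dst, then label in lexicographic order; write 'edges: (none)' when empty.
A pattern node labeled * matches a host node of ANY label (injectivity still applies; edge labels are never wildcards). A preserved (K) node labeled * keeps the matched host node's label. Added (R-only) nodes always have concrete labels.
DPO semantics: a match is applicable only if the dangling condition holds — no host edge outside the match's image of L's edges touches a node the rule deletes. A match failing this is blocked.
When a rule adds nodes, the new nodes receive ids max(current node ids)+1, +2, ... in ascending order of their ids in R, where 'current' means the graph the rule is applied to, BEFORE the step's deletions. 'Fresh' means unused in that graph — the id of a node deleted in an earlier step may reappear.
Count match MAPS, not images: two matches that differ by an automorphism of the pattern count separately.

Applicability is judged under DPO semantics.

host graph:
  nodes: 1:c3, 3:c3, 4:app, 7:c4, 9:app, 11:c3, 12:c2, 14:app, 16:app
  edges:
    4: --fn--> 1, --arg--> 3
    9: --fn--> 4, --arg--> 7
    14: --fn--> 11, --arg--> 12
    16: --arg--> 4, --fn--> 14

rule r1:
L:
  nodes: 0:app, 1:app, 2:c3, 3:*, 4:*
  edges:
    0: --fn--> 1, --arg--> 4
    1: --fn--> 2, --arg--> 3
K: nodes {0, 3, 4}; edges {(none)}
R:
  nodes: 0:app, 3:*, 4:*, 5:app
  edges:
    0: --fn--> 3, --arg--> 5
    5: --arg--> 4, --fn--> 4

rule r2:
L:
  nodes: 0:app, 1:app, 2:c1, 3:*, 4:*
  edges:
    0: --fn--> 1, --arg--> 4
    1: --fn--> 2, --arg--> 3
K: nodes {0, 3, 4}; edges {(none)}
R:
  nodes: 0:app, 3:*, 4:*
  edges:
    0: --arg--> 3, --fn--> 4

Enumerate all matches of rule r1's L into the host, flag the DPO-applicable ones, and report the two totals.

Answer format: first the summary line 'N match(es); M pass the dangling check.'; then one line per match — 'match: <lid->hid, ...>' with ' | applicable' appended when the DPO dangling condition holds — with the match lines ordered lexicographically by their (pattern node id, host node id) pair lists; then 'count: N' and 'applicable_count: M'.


2 match(es); 1 pass the dangling check.
match: 0->9, 1->4, 2->1, 3->3, 4->7
match: 0->16, 1->14, 2->11, 3->12, 4->4 | applicable
count: 2
applicable_count: 1


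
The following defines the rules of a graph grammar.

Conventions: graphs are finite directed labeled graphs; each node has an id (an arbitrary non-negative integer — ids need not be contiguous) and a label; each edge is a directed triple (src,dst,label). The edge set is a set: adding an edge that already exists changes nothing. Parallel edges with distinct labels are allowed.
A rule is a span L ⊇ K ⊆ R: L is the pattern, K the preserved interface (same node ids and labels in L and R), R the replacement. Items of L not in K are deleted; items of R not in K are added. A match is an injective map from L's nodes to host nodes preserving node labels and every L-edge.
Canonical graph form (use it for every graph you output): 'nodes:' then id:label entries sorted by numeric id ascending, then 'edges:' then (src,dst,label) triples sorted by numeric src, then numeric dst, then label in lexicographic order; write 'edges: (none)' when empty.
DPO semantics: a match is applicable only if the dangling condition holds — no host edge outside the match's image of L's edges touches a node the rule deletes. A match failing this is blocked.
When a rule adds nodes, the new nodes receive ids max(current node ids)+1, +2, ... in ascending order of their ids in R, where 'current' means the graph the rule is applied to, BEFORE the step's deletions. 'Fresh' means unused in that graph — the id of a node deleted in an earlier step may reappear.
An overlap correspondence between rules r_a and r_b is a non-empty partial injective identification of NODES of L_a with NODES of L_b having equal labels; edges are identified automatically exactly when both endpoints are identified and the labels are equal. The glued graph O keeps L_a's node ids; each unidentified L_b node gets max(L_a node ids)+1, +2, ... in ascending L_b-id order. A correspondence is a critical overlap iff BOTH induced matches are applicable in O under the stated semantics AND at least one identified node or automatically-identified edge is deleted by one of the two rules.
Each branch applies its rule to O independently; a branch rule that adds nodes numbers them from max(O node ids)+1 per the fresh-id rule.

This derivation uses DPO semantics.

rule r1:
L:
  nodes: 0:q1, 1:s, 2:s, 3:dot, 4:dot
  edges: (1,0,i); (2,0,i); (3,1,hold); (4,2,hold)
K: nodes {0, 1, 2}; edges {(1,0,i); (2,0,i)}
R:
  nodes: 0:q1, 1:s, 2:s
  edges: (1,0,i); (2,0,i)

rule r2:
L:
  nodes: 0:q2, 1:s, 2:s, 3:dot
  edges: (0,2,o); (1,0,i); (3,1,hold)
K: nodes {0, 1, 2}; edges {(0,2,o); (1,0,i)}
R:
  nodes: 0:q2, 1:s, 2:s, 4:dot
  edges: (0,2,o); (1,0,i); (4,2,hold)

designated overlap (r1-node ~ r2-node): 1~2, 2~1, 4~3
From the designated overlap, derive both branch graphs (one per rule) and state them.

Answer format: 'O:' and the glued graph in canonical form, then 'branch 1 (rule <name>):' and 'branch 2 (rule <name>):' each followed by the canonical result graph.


O:
nodes: 0:q1, 1:s, 2:s, 3:dot, 4:dot, 5:q2
edges: (1,0,i); (2,0,i); (2,5,i); (3,1,hold); (4,2,hold); (5,1,o)
branch 1 (rule r1):
nodes: 0:q1, 1:s, 2:s, 5:q2
edges: (1,0,i); (2,0,i); (2,5,i); (5,1,o)
branch 2 (rule r2):
nodes: 0:q1, 1:s, 2:s, 3:dot, 5:q2, 6:dot
edges: (1,0,i); (2,0,i); (2,5,i); (3,1,hold); (5,1,o); (6,1,hold)


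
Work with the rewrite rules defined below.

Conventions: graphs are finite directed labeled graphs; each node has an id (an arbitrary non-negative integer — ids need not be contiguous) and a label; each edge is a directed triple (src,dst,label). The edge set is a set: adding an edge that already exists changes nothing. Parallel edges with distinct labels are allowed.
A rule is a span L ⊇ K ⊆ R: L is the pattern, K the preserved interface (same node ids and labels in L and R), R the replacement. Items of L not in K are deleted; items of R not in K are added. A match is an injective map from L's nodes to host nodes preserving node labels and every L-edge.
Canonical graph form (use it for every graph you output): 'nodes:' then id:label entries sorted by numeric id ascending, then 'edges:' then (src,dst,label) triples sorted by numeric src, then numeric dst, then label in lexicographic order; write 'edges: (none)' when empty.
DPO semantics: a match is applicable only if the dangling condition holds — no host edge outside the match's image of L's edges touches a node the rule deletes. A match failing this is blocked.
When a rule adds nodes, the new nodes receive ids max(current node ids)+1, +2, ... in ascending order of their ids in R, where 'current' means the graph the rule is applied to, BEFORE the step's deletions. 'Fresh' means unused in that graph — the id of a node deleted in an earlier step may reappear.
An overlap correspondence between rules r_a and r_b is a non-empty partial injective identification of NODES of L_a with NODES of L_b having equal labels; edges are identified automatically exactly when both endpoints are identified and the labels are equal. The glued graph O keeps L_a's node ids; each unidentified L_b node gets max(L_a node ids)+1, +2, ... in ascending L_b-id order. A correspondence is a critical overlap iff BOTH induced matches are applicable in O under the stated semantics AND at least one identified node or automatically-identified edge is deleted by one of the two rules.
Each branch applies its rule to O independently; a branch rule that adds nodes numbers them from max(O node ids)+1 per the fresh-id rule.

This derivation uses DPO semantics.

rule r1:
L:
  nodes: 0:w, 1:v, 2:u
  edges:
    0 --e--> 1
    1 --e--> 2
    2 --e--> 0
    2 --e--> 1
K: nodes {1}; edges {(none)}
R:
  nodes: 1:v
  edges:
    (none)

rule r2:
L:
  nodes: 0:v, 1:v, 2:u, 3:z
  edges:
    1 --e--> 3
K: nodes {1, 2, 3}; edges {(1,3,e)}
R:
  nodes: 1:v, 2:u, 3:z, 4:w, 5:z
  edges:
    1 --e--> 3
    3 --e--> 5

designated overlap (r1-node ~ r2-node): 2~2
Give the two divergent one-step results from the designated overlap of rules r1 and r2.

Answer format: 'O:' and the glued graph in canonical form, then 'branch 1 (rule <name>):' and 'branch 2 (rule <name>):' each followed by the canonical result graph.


O:
nodes: 0:w, 1:v, 2:u, 3:v, 4:v, 5:z
edges: (0,1,e); (1,2,e); (2,0,e); (2,1,e); (4,5,e)
branch 1 (rule r1):
nodes: 1:v, 3:v, 4:v, 5:z
edges: (4,5,e)
branch 2 (rule r2):
nodes: 0:w, 1:v, 2:u, 4:v, 5:z, 6:w, 7:z
edges: (0,1,e); (1,2,e); (2,0,e); (2,1,e); (4,5,e); (5,7,e)


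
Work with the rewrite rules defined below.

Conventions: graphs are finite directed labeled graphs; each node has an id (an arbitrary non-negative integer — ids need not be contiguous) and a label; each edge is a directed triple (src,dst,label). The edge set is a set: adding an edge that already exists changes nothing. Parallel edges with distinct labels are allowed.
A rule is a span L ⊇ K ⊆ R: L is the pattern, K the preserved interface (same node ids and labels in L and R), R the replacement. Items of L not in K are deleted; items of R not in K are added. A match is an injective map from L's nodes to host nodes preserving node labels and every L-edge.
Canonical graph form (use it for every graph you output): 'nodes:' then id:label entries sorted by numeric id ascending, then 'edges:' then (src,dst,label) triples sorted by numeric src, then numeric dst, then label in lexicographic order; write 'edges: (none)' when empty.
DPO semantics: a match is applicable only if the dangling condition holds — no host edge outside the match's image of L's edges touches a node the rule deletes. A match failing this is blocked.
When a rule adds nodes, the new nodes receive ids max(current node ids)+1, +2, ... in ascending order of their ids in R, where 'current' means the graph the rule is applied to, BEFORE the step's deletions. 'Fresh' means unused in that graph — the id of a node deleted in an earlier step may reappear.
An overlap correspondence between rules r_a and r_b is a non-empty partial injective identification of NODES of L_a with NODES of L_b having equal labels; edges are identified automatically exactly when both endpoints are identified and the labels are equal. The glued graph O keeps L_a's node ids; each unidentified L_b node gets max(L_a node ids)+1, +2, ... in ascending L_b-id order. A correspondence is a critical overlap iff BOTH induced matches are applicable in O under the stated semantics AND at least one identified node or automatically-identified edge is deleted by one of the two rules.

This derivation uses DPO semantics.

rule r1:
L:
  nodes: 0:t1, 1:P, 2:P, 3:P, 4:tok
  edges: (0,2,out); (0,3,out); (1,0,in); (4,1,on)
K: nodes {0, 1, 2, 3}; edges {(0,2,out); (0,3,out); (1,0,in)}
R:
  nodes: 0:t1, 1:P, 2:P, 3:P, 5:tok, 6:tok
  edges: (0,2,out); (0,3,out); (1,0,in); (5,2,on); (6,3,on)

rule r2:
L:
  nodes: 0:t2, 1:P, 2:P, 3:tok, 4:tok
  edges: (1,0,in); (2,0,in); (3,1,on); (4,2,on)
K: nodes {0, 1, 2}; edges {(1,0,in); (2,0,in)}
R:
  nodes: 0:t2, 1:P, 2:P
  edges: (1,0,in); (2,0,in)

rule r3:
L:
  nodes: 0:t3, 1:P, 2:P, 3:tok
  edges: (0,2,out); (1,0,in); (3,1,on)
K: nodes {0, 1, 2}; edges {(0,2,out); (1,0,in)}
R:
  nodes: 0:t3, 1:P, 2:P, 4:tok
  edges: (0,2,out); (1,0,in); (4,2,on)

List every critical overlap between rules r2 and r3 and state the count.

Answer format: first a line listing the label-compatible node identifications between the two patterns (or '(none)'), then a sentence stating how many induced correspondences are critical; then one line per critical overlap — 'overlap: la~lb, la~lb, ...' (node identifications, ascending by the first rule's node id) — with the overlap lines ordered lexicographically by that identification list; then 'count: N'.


label-compatible node identifications between L(r2) and L(r3): 1~1, 1~2, 2~1, 2~2, 3~3, 4~3
4 of the induced correspondences are critical overlaps of r2 and r3.
overlap: 1~1, 2~2, 3~3
overlap: 1~1, 3~3
overlap: 1~2, 2~1, 4~3
overlap: 2~1, 4~3
count: 4


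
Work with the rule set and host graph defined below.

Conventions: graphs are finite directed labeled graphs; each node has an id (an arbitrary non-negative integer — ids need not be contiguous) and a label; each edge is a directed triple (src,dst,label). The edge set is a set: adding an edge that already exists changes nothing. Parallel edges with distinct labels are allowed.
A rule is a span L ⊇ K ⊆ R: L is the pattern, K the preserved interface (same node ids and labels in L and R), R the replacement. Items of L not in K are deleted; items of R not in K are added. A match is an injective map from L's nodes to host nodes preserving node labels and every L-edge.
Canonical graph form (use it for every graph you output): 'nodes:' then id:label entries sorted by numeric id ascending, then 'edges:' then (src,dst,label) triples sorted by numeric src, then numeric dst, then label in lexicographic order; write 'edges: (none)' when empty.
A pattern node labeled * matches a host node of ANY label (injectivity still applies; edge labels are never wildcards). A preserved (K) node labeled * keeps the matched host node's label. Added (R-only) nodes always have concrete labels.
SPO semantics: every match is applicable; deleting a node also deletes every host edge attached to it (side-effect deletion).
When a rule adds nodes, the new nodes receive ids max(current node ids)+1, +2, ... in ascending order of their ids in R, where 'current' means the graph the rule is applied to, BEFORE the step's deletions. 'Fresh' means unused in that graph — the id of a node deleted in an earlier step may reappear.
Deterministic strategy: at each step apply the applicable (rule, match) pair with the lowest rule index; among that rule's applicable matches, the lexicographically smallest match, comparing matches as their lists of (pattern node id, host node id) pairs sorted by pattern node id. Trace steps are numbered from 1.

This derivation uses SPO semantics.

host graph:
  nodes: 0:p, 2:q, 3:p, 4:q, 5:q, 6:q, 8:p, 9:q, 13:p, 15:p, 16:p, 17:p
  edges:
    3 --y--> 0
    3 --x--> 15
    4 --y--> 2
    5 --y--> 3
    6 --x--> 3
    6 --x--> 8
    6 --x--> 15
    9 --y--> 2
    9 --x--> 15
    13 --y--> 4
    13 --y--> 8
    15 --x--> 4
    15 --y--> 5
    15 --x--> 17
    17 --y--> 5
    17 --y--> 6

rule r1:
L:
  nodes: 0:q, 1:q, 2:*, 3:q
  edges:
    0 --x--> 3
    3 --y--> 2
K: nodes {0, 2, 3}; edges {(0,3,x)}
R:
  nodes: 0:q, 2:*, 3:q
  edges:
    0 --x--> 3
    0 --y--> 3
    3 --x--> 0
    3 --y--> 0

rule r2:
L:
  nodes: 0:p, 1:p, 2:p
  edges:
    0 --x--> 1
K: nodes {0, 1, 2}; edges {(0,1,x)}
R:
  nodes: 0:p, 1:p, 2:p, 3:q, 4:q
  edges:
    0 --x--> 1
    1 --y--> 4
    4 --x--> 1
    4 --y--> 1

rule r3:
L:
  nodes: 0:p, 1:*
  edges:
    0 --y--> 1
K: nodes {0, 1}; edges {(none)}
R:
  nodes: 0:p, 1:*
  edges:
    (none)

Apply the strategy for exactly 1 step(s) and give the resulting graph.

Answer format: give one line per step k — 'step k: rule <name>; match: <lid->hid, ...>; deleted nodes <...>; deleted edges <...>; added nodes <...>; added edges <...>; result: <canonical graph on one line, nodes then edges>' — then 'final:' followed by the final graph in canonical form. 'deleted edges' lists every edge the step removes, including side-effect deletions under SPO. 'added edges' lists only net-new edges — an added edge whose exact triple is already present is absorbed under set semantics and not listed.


step 1: rule r2; match: 0->3, 1->15, 2->0; deleted nodes (none); deleted edges (none); added nodes 18, 19; added edges (15,19,y); (19,15,x); (19,15,y); result: nodes: 0:p, 2:q, 3:p, 4:q, 5:q, 6:q, 8:p, 9:q, 13:p, 15:p, 16:p, 17:p, 18:q, 19:q edges: (3,0,y); (3,15,x); (4,2,y); (5,3,y); (6,3,x); (6,8,x); (6,15,x); (9,2,y); (9,15,x); (13,4,y); (13,8,y); (15,4,x); (15,5,y); (15,17,x); (15,19,y); (17,5,y); (17,6,y); (19,15,x); (19,15,y)
final:
nodes: 0:p, 2:q, 3:p, 4:q, 5:q, 6:q, 8:p, 9:q, 13:p, 15:p, 16:p, 17:p, 18:q, 19:q
edges: (3,0,y); (3,15,x); (4,2,y); (5,3,y); (6,3,x); (6,8,x); (6,15,x); (9,2,y); (9,15,x); (13,4,y); (13,8,y); (15,4,x); (15,5,y); (15,17,x); (15,19,y); (17,5,y); (17,6,y); (19,15,x); (19,15,y)


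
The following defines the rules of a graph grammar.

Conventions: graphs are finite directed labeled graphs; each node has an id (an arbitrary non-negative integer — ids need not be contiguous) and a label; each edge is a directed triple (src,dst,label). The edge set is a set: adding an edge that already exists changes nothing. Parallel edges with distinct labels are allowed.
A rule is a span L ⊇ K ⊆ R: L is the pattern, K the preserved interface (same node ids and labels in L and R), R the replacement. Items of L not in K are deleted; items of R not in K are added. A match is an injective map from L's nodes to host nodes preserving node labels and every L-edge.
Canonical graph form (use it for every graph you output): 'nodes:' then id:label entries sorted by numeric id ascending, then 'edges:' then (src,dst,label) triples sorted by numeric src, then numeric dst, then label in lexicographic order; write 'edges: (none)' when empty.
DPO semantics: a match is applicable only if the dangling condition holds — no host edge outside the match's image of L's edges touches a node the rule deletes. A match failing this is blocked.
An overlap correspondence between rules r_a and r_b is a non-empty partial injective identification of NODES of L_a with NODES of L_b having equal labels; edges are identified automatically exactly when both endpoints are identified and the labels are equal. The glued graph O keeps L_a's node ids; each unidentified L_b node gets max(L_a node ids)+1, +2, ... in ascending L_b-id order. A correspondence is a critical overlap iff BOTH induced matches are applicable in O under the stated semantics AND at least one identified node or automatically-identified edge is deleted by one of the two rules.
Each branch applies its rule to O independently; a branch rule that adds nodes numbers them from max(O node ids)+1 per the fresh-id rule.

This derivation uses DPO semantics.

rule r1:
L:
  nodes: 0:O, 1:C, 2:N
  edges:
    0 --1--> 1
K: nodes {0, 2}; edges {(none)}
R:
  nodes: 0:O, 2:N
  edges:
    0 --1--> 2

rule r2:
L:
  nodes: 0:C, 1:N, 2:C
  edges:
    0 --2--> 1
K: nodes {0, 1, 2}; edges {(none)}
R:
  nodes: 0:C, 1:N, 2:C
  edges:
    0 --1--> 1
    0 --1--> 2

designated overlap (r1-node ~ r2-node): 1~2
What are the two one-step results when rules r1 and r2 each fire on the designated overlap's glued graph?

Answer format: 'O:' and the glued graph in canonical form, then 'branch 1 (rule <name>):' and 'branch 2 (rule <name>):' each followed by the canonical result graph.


O:
nodes: 0:O, 1:C, 2:N, 3:C, 4:N
edges: (0,1,1); (3,4,2)
branch 1 (rule r1):
nodes: 0:O, 2:N, 3:C, 4:N
edges: (0,2,1); (3,4,2)
branch 2 (rule r2):
nodes: 0:O, 1:C, 2:N, 3:C, 4:N
edges: (0,1,1); (3,1,1); (3,4,1)


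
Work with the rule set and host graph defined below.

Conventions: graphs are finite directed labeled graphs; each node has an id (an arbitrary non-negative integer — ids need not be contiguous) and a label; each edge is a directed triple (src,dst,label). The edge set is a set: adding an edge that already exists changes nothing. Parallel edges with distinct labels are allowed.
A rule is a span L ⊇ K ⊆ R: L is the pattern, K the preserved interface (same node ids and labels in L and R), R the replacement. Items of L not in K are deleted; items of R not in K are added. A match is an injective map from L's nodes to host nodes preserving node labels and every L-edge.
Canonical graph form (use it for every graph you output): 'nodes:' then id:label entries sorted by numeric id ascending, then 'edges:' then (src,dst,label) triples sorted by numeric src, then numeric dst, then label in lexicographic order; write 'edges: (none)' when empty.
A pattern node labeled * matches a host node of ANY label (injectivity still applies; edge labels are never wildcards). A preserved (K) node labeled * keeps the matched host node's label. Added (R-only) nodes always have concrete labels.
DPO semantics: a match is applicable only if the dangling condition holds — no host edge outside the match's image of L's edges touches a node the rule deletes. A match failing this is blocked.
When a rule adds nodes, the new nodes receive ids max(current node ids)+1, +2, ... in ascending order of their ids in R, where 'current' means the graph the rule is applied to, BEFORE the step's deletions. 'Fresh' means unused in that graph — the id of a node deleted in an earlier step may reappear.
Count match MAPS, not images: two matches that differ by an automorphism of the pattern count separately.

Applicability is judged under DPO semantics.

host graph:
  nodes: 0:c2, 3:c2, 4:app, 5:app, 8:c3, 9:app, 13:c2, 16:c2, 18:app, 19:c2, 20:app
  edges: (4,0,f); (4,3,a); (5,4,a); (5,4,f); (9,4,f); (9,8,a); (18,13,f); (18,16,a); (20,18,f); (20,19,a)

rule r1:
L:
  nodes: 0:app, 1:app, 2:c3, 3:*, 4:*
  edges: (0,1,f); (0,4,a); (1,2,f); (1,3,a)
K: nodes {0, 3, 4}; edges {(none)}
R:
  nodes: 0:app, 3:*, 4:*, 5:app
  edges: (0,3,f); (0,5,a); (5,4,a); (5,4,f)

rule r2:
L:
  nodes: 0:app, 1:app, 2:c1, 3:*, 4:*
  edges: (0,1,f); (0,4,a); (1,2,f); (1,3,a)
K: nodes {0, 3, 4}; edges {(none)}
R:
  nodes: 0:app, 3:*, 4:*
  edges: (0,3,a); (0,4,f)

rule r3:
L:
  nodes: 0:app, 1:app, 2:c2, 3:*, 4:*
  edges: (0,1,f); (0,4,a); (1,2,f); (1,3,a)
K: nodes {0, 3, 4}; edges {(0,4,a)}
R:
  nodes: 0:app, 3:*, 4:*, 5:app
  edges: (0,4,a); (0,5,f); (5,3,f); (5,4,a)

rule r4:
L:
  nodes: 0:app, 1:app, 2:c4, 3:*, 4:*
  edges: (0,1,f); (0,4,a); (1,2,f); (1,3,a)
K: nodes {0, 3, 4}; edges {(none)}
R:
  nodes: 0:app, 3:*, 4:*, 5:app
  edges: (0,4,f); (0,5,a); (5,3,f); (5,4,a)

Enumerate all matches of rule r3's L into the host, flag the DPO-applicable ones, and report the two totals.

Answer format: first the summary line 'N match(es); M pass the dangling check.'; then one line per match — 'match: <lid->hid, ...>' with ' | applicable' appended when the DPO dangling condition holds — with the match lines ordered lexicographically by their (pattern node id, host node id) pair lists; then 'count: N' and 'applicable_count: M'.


2 match(es); 1 pass the dangling check.
match: 0->9, 1->4, 2->0, 3->3, 4->8
match: 0->20, 1->18, 2->13, 3->16, 4->19 | applicable
count: 2
applicable_count: 1
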